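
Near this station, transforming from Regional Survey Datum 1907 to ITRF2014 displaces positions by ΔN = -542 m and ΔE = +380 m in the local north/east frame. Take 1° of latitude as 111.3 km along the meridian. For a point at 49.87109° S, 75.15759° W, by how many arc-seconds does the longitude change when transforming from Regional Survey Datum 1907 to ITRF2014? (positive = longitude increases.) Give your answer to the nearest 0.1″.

At latitude -49.87109°, cos φ = 0.644510.
1° of longitude at this latitude = 111.3 × cos φ = 71.73 km, so Δλ = 380.0 / 71733.9 = 0.0052974° = 19.070″.

Δλ = 19.1″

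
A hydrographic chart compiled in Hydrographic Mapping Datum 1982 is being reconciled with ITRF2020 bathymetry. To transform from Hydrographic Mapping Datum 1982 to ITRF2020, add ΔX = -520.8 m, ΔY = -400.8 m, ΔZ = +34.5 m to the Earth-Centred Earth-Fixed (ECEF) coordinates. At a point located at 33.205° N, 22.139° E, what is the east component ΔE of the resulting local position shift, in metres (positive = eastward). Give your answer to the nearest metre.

ΔE = -175 m

At φ = 33.205°, λ = 22.139°: sin φ = 0.547636, cos φ = 0.836717, sin λ = 0.376855, cos λ = 0.926272.
ΔE = −sin λ·ΔX + cos λ·ΔY = −(0.376855)·(-520.8) + (0.926272)·(-400.8) = -174.98 m.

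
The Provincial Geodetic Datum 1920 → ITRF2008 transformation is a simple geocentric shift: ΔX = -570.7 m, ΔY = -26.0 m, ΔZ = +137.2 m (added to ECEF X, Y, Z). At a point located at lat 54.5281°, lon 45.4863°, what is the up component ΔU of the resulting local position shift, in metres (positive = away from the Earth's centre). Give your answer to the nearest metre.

ΔU = -131 m

At φ = 54.5281°, λ = 45.4863°: sin φ = 0.814400, cos φ = 0.580304, sin λ = 0.713083, cos λ = 0.701080.
ΔU = cos φ cos λ·ΔX + cos φ sin λ·ΔY + sin φ·ΔZ = (0.580304)(0.701080)(-570.7) + (0.580304)(0.713083)(-26.0) + (0.814400)(137.2) = -131.21 m.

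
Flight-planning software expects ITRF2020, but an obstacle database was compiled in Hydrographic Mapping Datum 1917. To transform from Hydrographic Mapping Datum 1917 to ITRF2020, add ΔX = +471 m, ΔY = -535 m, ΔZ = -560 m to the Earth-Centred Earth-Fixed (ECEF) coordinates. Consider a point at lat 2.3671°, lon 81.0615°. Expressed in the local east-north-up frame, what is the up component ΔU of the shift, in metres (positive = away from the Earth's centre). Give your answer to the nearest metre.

The local up (radial) axis is (cos φ cos λ, cos φ sin λ, sin φ), giving ΔU = 73.119 − 528.052 − 23.129 = -478.06 m.

ΔU = -478 m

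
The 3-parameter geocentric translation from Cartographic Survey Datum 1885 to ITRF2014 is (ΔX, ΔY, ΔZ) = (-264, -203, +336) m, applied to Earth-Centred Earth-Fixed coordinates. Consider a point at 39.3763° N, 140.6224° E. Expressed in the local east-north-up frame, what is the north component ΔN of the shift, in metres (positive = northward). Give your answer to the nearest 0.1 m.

ΔN = 212.0 m

The local north axis is (−sin φ cos λ, −sin φ sin λ, cos φ), giving ΔN = -129.462 + 81.705 + 259.727 = 211.97 m.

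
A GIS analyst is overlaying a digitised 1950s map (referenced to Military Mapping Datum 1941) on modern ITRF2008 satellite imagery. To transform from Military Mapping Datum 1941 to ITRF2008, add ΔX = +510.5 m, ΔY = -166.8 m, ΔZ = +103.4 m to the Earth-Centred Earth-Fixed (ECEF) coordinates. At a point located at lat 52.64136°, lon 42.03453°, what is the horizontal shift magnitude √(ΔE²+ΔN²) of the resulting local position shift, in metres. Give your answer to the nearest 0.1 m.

489.2 m

The local east axis at (φ, λ) is (−sin λ, cos λ, 0), so ΔE = −sin(42.03453°)·510.5 + cos(42.03453°)·(-166.8) = -465.71 m.
The local north axis is (−sin φ cos λ, −sin φ sin λ, cos φ), giving ΔN = -301.384 + 88.774 + 62.743 = -149.87 m.
Horizontal magnitude = √(ΔE² + ΔN²) = √((-465.71)² + (-149.87)²) = 489.23 m.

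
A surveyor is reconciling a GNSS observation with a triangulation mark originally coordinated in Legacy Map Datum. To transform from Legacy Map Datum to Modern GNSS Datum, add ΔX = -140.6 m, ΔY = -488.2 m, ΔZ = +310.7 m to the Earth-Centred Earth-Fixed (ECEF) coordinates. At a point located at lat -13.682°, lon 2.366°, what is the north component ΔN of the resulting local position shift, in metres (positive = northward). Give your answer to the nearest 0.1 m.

The local north axis is (−sin φ cos λ, −sin φ sin λ, cos φ), giving ΔN = -33.228 − 4.767 + 301.883 = 263.89 m.

ΔN = 263.9 m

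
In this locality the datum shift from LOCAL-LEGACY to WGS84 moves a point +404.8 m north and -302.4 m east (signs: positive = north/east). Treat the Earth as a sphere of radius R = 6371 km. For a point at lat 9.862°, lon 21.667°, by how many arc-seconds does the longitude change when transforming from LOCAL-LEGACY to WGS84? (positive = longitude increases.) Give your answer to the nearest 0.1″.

Δλ = -9.9″

At latitude 9.862°, cos φ = 0.985223.
One radian of longitude at latitude φ spans R cos φ, so Δλ = ΔE / (R cos φ) = -302.4 / (6371000 × 0.985223) = -4.8177e-05 rad = -9.937″.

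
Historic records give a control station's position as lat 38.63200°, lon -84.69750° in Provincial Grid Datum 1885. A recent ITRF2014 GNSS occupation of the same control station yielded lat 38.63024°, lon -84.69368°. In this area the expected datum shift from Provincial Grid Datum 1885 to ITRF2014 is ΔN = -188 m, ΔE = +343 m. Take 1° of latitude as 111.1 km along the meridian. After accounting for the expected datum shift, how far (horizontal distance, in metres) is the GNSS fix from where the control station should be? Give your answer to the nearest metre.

14 m

Observed coordinate differences: Δφ = -0.00176°, Δλ = +0.00382°.
Converting to metres (1° lat = 111100 m, cos φ = 0.781172): observed ΔN = -195.5 m, observed ΔE = 331.5 m.
Subtracting the expected shift leaves a residual of -195.5 − (-188) = -7.5 m north and 331.5 − (343) = -11.5 m east.
Residual distance = √((-7.5)² + (-11.5)²) = 13.7 m.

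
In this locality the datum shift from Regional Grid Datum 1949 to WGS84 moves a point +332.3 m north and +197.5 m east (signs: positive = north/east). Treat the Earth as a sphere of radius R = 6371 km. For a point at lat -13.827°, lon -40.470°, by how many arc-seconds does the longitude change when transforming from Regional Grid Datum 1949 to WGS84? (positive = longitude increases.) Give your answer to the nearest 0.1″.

At latitude -13.827°, cos φ = 0.971022.
One radian of longitude at latitude φ spans R cos φ, so Δλ = ΔE / (R cos φ) = 197.5 / (6371000 × 0.971022) = 3.1925e-05 rad = 6.585″.

Δλ = 6.6″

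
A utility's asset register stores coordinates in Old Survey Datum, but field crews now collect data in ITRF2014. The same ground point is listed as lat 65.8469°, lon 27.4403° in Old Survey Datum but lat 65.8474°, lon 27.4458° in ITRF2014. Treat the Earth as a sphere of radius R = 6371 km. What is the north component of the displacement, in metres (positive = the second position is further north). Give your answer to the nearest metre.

ΔN = 56 m

Δφ = 65.8474° − 65.8469° = +0.0005°; Δλ = 27.4458° − 27.4403° = +0.0055°.
1° along a meridian = πR/180 = 111195 m.
ΔN = Δφ × 111195 = 55.6 m; ΔE = Δλ × 111195 × cos(65.8469°) = +0.0055 × 111195 × 0.409176 = 250.2 m.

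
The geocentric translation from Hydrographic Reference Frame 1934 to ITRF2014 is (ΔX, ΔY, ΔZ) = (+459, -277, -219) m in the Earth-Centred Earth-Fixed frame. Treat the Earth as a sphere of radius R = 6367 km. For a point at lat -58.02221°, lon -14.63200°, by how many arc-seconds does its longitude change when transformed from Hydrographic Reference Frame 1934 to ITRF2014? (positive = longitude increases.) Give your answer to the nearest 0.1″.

sin φ = -0.848253, cos φ = 0.529590, sin λ = -0.252610, cos λ = 0.967568.
East component: ΔE = −sin λ·ΔX + cos λ·ΔY = −(-0.252610)(459) + (0.967568)(-277) = -152.07 m.
1° of latitude spans πR/180 = 111125 m; at latitude φ, 1° of longitude spans that × cos φ = 58850.8 m, so Δλ = -152.07 / 58850.8 × 3600 = -9.302″.

Δλ = -9.3″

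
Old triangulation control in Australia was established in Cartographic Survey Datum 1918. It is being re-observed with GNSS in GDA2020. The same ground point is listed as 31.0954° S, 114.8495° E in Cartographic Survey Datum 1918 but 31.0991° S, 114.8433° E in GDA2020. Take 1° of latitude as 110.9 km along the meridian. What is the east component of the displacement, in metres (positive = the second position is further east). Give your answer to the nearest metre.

ΔE = -589 m

Δφ = -31.0991° − -31.0954° = -0.0037°; Δλ = 114.8433° − 114.8495° = -0.0062°.
ΔN = Δφ × 110900 = -410.3 m; ΔE = Δλ × 110900 × cos(-31.0954°) = -0.0062 × 110900 × 0.856309 = -588.8 m.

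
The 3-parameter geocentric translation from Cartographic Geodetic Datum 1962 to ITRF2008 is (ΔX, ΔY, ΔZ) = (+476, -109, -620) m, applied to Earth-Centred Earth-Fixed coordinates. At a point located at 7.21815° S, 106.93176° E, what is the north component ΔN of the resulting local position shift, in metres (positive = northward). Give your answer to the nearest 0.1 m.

ΔN = -645.6 m

The local north axis is (−sin φ cos λ, −sin φ sin λ, cos φ), giving ΔN = -17.418 − 13.102 − 615.086 = -645.61 m.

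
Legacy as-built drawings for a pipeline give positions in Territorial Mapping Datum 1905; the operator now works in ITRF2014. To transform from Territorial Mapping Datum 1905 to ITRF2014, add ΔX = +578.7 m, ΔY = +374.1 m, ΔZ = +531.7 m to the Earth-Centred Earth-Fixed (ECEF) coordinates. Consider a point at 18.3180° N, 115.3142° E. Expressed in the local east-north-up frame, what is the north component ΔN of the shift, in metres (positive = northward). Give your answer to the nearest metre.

At φ = 18.3180°, λ = 115.3142°: sin φ = 0.314291, cos φ = 0.949327, sin λ = 0.903977, cos λ = -0.427582.
ΔN = −sin φ cos λ·ΔX − sin φ sin λ·ΔY + cos φ·ΔZ = −(0.314291)(-0.427582)(578.7) − (0.314291)(0.903977)(374.1) + (0.949327)(531.7) = 476.24 m.

ΔN = 476 m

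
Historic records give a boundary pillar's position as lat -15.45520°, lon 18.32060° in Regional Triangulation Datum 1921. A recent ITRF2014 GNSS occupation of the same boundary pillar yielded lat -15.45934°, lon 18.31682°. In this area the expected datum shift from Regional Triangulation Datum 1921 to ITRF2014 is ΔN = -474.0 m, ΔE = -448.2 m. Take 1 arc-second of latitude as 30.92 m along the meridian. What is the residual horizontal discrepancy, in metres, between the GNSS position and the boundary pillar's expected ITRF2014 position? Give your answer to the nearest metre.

45 m

Observed coordinate differences: Δφ = -0.00414°, Δλ = -0.00378°.
Converting to metres (1° lat = 111312 m, cos φ = 0.963839): observed ΔN = -460.8 m, observed ΔE = -405.5 m.
Subtracting the expected shift leaves a residual of -460.8 − (-474.0) = 13.2 m north and -405.5 − (-448.2) = 42.7 m east.
Residual distance = √(13.2² + 42.7²) = 44.6 m.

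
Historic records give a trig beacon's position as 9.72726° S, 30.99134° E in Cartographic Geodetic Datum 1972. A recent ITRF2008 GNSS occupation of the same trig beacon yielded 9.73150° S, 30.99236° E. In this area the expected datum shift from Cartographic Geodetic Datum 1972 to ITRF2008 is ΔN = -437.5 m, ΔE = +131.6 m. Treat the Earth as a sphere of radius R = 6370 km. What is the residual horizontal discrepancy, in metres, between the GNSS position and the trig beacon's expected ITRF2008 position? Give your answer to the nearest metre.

Observed coordinate differences: Δφ = -0.00424°, Δλ = +0.00102°.
Converting to metres (1° lat = 111177 m, cos φ = 0.985623): observed ΔN = -471.4 m, observed ΔE = 111.8 m.
Subtracting the expected shift leaves a residual of -471.4 − (-437.5) = -33.9 m north and 111.8 − (131.6) = -19.8 m east.
Residual distance = √((-33.9)² + (-19.8)²) = 39.3 m.

39 m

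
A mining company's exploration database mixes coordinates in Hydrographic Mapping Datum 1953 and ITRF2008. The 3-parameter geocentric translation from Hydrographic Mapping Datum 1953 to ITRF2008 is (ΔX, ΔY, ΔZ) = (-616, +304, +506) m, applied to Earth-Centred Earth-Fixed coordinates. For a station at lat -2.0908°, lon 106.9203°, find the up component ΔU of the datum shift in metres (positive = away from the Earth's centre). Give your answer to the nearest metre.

ΔU = 451 m

The local up (radial) axis is (cos φ cos λ, cos φ sin λ, sin φ), giving ΔU = 179.162 + 290.646 − 18.461 = 451.35 m.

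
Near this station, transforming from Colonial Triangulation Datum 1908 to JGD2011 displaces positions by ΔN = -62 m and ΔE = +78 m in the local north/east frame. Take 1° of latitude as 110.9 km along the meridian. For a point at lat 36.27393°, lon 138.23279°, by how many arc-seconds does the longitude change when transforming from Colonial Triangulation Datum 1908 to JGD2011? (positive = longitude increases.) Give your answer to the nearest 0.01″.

At latitude 36.27393°, cos φ = 0.806198.
1° of longitude at this latitude = 110.9 × cos φ = 89.41 km, so Δλ = 78.0 / 89407.3 = 0.0008724° = 3.141″.

Δλ = 3.14″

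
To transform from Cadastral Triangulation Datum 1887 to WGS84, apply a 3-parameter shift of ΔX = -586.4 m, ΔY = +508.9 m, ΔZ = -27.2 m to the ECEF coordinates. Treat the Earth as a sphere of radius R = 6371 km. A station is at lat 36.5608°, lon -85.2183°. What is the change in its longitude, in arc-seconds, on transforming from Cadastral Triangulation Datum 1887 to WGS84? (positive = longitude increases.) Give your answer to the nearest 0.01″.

sin φ = 0.595675, cos φ = 0.803225, sin λ = -0.996520, cos λ = 0.083360.
East component: ΔE = −sin λ·ΔX + cos λ·ΔY = −(-0.996520)(-586.4) + (0.083360)(508.9) = -541.94 m.
1° of latitude spans πR/180 = 111195 m; at latitude φ, 1° of longitude spans that × cos φ = 89314.6 m, so Δλ = -541.94 / 89314.6 × 3600 = -21.844″.

Δλ = -21.84″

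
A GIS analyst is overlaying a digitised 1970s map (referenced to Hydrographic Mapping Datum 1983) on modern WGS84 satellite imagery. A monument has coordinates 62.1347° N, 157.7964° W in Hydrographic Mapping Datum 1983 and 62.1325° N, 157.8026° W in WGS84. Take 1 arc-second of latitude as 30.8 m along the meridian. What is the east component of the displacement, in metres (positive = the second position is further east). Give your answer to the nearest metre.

ΔE = -321 m

Δφ = 62.1325° − 62.1347° = -0.0022°; Δλ = -157.8026° − -157.7964° = -0.0062°.
1° of latitude = 3600 × 30.80 = 110880 m.
ΔN = Δφ × 110880 = -243.9 m; ΔE = Δλ × 110880 × cos(62.1347°) = -0.0062 × 110880 × 0.467394 = -321.3 m.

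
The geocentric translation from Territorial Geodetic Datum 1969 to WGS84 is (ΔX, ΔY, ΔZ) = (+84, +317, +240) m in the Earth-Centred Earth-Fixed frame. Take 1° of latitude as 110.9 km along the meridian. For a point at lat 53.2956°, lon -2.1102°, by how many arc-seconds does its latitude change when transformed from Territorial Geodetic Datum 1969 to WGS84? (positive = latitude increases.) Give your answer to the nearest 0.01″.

Δφ = 2.78″

sin φ = 0.801730, cos φ = 0.597687, sin λ = -0.036822, cos λ = 0.999322.
North component: ΔN = −sin φ cos λ·ΔX − sin φ sin λ·ΔY + cos φ·ΔZ = −(0.801730)(0.999322)(84) − (0.801730)(-0.036822)(317) + (0.597687)(240) = 85.50 m.
1° of latitude spans 110900 m, so Δφ = 85.50 / 110900 × 3600 = 2.776″.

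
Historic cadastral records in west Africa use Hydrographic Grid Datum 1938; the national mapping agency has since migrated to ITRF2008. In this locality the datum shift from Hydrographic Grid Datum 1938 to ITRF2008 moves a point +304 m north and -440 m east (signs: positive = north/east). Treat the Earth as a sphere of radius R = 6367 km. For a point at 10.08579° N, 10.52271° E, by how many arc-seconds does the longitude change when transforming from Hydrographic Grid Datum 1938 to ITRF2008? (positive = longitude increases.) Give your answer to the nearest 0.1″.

At latitude 10.08579°, cos φ = 0.984547.
One radian of longitude at latitude φ spans R cos φ, so Δλ = ΔE / (R cos φ) = -440.0 / (6367000 × 0.984547) = -7.0191e-05 rad = -14.478″.

Δλ = -14.5″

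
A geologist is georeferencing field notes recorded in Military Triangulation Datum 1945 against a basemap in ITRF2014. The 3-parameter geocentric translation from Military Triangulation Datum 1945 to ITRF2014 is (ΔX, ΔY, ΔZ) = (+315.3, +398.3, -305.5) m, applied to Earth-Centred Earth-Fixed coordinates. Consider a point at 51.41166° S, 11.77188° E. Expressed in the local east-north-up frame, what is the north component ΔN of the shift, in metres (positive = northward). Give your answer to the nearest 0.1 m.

At φ = -51.41166°, λ = 11.77188°: sin φ = -0.781647, cos φ = 0.623721, sin λ = 0.204016, cos λ = 0.978968.
ΔN = −sin φ cos λ·ΔX − sin φ sin λ·ΔY + cos φ·ΔZ = −(-0.781647)(0.978968)(315.3) − (-0.781647)(0.204016)(398.3) + (0.623721)(-305.5) = 114.24 m.

ΔN = 114.2 m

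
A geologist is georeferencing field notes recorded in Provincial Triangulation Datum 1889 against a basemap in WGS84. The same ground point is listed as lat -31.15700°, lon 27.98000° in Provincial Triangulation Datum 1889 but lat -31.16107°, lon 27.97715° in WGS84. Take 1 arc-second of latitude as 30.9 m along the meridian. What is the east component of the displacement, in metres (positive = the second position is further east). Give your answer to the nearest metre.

ΔE = -271 m

Δφ = -31.16107° − -31.15700° = -0.00407°; Δλ = 27.97715° − 27.98000° = -0.00285°.
1° of latitude = 3600 × 30.90 = 111240 m.
ΔN = Δφ × 111240 = -452.7 m; ΔE = Δλ × 111240 × cos(-31.15700°) = -0.00285 × 111240 × 0.855753 = -271.3 m.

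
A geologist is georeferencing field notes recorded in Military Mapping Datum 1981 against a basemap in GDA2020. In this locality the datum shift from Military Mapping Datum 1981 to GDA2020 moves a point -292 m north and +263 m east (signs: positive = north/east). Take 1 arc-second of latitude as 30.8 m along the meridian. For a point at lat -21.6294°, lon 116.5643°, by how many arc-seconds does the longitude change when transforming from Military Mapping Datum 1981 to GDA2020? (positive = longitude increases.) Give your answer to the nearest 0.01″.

Δλ = 9.19″

At latitude -21.6294°, cos φ = 0.929587.
1″ of longitude at this latitude = 30.80 × cos φ = 28.6313 m, so Δλ = 263.0 / 28.6313 = 9.186″.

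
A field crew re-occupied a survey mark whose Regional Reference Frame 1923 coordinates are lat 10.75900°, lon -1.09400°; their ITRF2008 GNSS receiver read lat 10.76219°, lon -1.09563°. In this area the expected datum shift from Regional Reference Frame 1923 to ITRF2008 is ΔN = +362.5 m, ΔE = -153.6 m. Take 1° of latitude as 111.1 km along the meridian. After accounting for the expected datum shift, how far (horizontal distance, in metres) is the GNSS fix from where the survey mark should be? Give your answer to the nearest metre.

Observed coordinate differences: Δφ = +0.00319°, Δλ = -0.00163°.
Converting to metres (1° lat = 111100 m, cos φ = 0.982421): observed ΔN = 354.4 m, observed ΔE = -177.9 m.
Subtracting the expected shift leaves a residual of 354.4 − (362.5) = -8.1 m north and -177.9 − (-153.6) = -24.3 m east.
Residual distance = √((-8.1)² + (-24.3)²) = 25.6 m.

26 m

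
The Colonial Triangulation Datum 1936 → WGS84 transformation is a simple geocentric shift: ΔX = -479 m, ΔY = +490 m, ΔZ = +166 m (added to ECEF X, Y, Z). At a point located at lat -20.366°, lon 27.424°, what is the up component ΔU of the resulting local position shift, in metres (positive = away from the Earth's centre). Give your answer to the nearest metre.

ΔU = -245 m

At φ = -20.366°, λ = 27.424°: sin φ = -0.348016, cos φ = 0.937489, sin λ = 0.460572, cos λ = 0.887623.
ΔU = cos φ cos λ·ΔX + cos φ sin λ·ΔY + sin φ·ΔZ = (0.937489)(0.887623)(-479) + (0.937489)(0.460572)(490) + (-0.348016)(166) = -244.79 m.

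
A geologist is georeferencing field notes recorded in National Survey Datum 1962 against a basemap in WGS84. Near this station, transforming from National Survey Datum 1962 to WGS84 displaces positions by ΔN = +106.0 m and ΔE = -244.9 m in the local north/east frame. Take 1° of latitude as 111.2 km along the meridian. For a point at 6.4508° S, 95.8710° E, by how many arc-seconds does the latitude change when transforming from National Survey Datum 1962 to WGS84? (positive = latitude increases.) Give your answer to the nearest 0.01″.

Δφ = 3.43″

1° of latitude = 111.2 km, so Δφ = 106.0 / 111200 = 0.0009532° = 3.432″.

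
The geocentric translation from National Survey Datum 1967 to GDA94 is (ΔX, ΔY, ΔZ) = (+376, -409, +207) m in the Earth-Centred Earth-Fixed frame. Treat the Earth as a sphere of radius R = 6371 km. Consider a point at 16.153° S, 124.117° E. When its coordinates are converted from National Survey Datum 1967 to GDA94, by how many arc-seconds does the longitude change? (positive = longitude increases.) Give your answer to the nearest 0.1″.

sin φ = -0.278203, cos φ = 0.960522, sin λ = 0.827894, cos λ = -0.560885.
East component: ΔE = −sin λ·ΔX + cos λ·ΔY = −(0.827894)(376) + (-0.560885)(-409) = -81.89 m.
1° of latitude spans πR/180 = 111195 m; at latitude φ, 1° of longitude spans that × cos φ = 106805.2 m, so Δλ = -81.89 / 106805.2 × 3600 = -2.760″.

Δλ = -2.8″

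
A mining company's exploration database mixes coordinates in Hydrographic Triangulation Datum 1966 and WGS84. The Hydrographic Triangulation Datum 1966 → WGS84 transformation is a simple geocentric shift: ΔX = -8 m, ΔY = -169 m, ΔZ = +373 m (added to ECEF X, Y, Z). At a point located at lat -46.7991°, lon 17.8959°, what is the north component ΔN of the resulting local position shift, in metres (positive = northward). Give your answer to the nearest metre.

At φ = -46.7991°, λ = 17.8959°: sin φ = -0.728958, cos φ = 0.684559, sin λ = 0.307289, cos λ = 0.951616.
ΔN = −sin φ cos λ·ΔX − sin φ sin λ·ΔY + cos φ·ΔZ = −(-0.728958)(0.951616)(-8) − (-0.728958)(0.307289)(-169) + (0.684559)(373) = 211.93 m.

ΔN = 212 m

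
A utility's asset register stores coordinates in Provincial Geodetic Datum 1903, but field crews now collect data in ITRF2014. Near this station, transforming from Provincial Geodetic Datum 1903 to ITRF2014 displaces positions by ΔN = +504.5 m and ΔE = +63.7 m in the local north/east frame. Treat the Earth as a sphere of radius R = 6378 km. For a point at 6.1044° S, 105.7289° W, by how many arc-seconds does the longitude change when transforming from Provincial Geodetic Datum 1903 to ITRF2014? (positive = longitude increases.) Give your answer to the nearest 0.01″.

Δλ = 2.07″

At latitude -6.1044°, cos φ = 0.994330.
One radian of longitude at latitude φ spans R cos φ, so Δλ = ΔE / (R cos φ) = 63.7 / (6378000 × 0.994330) = 1.0044e-05 rad = 2.072″.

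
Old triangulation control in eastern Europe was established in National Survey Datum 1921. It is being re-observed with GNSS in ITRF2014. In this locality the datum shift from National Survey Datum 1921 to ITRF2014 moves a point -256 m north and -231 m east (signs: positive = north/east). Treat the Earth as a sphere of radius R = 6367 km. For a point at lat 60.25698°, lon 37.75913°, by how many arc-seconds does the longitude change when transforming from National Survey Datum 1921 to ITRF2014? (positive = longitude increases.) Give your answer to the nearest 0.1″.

At latitude 60.25698°, cos φ = 0.496111.
One radian of longitude at latitude φ spans R cos φ, so Δλ = ΔE / (R cos φ) = -231.0 / (6367000 × 0.496111) = -7.3130e-05 rad = -15.084″.

Δλ = -15.1″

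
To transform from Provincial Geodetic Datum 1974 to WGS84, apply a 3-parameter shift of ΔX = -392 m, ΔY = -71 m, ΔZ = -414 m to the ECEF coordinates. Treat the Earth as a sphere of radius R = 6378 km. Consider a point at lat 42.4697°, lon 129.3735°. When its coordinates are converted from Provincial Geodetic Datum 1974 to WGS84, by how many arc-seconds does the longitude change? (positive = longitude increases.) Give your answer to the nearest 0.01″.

Δλ = 15.26″

sin φ = 0.675200, cos φ = 0.737635, sin λ = 0.773027, cos λ = -0.634373.
East component: ΔE = −sin λ·ΔX + cos λ·ΔY = −(0.773027)(-392) + (-0.634373)(-71) = 348.07 m.
1° of latitude spans πR/180 = 111317 m; at latitude φ, 1° of longitude spans that × cos φ = 82111.3 m, so Δλ = 348.07 / 82111.3 × 3600 = 15.260″.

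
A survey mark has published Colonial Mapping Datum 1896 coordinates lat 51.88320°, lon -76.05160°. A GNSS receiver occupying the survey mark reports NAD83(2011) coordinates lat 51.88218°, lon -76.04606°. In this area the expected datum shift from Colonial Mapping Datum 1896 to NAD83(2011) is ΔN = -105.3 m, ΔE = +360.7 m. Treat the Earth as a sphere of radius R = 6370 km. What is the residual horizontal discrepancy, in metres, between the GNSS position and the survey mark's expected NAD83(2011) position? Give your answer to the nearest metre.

Observed coordinate differences: Δφ = -0.00102°, Δλ = +0.00554°.
Converting to metres (1° lat = 111177 m, cos φ = 0.617267): observed ΔN = -113.4 m, observed ΔE = 380.2 m.
Subtracting the expected shift leaves a residual of -113.4 − (-105.3) = -8.1 m north and 380.2 − (360.7) = 19.5 m east.
Residual distance = √((-8.1)² + 19.5²) = 21.1 m.

21 m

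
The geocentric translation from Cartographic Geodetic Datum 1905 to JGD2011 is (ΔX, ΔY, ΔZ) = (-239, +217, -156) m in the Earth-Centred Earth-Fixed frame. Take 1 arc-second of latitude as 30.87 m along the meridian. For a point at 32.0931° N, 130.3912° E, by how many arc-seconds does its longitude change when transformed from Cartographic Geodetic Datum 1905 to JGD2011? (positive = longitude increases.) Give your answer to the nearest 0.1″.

sin φ = 0.531297, cos φ = 0.847186, sin λ = 0.761638, cos λ = -0.648003.
East component: ΔE = −sin λ·ΔX + cos λ·ΔY = −(0.761638)(-239) + (-0.648003)(217) = 41.41 m.
1° of latitude spans 3600 × 30.87 = 111132 m; at latitude φ, 1° of longitude spans that × cos φ = 94149.5 m, so Δλ = 41.41 / 94149.5 × 3600 = 1.584″.

Δλ = 1.6″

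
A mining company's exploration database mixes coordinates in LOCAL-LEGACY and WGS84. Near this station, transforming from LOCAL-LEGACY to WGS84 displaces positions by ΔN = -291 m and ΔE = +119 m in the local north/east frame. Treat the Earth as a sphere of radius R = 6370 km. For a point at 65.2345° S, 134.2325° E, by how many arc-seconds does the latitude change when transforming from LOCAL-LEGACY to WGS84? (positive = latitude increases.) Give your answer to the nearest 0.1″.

On a sphere of radius R, 1 rad of latitude = R, so Δφ = ΔN / R = -291.0 / 6370000 = -4.5683e-05 rad = -9.423″.

Δφ = -9.4″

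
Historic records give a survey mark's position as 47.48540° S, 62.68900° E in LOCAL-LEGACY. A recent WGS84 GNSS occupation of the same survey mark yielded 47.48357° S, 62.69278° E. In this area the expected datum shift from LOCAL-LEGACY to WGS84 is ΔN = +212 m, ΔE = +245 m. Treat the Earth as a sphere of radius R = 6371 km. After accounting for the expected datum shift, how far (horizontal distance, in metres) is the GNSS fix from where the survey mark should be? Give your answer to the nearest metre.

Observed coordinate differences: Δφ = +0.00183°, Δλ = +0.00378°.
Converting to metres (1° lat = 111195 m, cos φ = 0.675778): observed ΔN = 203.5 m, observed ΔE = 284.0 m.
Subtracting the expected shift leaves a residual of 203.5 − (212) = -8.5 m north and 284.0 − (245) = 39.0 m east.
Residual distance = √((-8.5)² + 39.0²) = 40.0 m.

40 m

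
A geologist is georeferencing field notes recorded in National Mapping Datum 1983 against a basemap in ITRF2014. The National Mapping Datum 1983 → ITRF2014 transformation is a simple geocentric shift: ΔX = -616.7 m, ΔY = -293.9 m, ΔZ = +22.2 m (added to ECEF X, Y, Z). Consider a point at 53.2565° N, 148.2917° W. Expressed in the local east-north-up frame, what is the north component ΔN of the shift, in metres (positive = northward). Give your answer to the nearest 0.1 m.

ΔN = -530.9 m

The local north axis is (−sin φ cos λ, −sin φ sin λ, cos φ), giving ΔN = -420.412 − 123.782 + 13.281 = -530.91 m.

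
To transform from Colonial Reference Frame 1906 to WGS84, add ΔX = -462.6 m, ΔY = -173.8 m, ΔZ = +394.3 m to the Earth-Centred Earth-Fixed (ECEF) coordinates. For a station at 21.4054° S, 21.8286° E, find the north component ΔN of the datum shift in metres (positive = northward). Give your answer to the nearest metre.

ΔN = 187 m

At φ = -21.4054°, λ = 21.8286°: sin φ = -0.364965, cos φ = 0.931021, sin λ = 0.371831, cos λ = 0.928300.
ΔN = −sin φ cos λ·ΔX − sin φ sin λ·ΔY + cos φ·ΔZ = −(-0.364965)(0.928300)(-462.6) − (-0.364965)(0.371831)(-173.8) + (0.931021)(394.3) = 186.79 m.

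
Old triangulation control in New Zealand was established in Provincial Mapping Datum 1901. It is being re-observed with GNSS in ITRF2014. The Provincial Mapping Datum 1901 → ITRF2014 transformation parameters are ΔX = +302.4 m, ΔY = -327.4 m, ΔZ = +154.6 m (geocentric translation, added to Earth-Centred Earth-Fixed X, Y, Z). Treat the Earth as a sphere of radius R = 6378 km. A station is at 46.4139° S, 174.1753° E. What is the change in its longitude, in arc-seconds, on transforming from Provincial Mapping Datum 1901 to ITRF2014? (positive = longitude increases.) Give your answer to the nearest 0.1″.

sin φ = -0.724339, cos φ = 0.689444, sin λ = 0.101485, cos λ = -0.994837.
East component: ΔE = −sin λ·ΔX + cos λ·ΔY = −(0.101485)(302.4) + (-0.994837)(-327.4) = 295.02 m.
1° of latitude spans πR/180 = 111317 m; at latitude φ, 1° of longitude spans that × cos φ = 76746.9 m, so Δλ = 295.02 / 76746.9 × 3600 = 13.839″.

Δλ = 13.8″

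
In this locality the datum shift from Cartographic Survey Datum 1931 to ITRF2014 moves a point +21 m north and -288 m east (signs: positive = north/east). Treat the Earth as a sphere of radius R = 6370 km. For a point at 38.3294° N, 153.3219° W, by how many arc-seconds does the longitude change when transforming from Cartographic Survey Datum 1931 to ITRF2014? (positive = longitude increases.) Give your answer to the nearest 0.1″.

Δλ = -11.9″

At latitude 38.3294°, cos φ = 0.784458.
One radian of longitude at latitude φ spans R cos φ, so Δλ = ΔE / (R cos φ) = -288.0 / (6370000 × 0.784458) = -5.7635e-05 rad = -11.888″.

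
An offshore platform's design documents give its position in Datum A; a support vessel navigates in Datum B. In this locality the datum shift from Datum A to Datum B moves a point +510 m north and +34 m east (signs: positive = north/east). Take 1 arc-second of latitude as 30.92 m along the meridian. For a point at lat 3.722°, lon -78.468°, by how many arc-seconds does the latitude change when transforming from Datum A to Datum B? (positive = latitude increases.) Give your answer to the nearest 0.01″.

1″ of latitude = 30.92 m, so Δφ = 510.0 / 30.92 = 16.494″.

Δφ = 16.49″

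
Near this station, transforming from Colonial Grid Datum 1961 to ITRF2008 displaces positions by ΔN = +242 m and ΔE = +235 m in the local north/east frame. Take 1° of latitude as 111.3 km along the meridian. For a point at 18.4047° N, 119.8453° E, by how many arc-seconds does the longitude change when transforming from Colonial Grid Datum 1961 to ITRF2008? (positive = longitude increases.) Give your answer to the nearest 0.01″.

Δλ = 8.01″

At latitude 18.4047°, cos φ = 0.948850.
1° of longitude at this latitude = 111.3 × cos φ = 105.61 km, so Δλ = 235.0 / 105607.0 = 0.0022252° = 8.011″.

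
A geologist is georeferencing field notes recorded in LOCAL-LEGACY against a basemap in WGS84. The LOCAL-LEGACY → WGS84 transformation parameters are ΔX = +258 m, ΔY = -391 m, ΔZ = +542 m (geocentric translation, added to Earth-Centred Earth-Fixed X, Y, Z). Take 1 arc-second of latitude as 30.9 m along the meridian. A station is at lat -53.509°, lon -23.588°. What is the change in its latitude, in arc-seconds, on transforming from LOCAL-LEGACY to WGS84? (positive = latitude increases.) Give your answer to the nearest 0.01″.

sin φ = -0.803950, cos φ = 0.594697, sin λ = -0.400157, cos λ = 0.916447.
North component: ΔN = −sin φ cos λ·ΔX − sin φ sin λ·ΔY + cos φ·ΔZ = −(-0.803950)(0.916447)(258) − (-0.803950)(-0.400157)(-391) + (0.594697)(542) = 638.20 m.
1° of latitude spans 3600 × 30.90 = 111240 m, so Δφ = 638.20 / 111240 × 3600 = 20.654″.

Δφ = 20.65″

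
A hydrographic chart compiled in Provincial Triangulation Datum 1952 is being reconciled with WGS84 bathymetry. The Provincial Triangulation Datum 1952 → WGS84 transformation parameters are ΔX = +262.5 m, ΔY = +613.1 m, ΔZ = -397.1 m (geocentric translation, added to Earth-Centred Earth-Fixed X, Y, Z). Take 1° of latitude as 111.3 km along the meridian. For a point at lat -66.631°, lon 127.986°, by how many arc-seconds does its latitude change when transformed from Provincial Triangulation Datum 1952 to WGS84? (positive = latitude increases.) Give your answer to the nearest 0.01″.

Δφ = 4.46″

sin φ = -0.917969, cos φ = 0.396651, sin λ = 0.788161, cos λ = -0.615469.
North component: ΔN = −sin φ cos λ·ΔX − sin φ sin λ·ΔY + cos φ·ΔZ = −(-0.917969)(-0.615469)(262.5) − (-0.917969)(0.788161)(613.1) + (0.396651)(-397.1) = 137.76 m.
1° of latitude spans 111300 m, so Δφ = 137.76 / 111300 × 3600 = 4.456″.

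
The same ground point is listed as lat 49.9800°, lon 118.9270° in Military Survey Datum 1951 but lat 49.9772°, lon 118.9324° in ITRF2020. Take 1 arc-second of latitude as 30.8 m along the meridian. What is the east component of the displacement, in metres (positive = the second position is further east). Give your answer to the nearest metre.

ΔE = 385 m

Δφ = 49.9772° − 49.9800° = -0.0028°; Δλ = 118.9324° − 118.9270° = +0.0054°.
1° of latitude = 3600 × 30.80 = 110880 m.
ΔN = Δφ × 110880 = -310.5 m; ΔE = Δλ × 110880 × cos(49.9800°) = +0.0054 × 110880 × 0.643055 = 385.0 m.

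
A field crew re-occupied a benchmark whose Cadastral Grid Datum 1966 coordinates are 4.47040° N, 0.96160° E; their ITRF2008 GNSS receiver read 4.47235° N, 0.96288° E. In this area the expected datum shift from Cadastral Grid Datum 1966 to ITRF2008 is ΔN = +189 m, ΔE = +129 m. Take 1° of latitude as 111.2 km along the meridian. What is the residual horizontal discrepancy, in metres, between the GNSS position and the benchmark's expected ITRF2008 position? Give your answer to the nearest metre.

31 m

Observed coordinate differences: Δφ = +0.00195°, Δλ = +0.00128°.
Converting to metres (1° lat = 111200 m, cos φ = 0.996958): observed ΔN = 216.8 m, observed ΔE = 141.9 m.
Subtracting the expected shift leaves a residual of 216.8 − (189) = 27.8 m north and 141.9 − (129) = 12.9 m east.
Residual distance = √(27.8² + 12.9²) = 30.7 m.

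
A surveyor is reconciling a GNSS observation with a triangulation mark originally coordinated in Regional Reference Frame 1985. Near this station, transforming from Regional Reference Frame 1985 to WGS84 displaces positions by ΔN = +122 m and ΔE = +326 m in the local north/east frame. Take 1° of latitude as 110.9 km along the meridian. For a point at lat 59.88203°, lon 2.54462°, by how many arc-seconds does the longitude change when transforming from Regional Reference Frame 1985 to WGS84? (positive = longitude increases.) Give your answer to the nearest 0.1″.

Δλ = 21.1″

At latitude 59.88203°, cos φ = 0.501782.
1° of longitude at this latitude = 110.9 × cos φ = 55.65 km, so Δλ = 326.0 / 55647.6 = 0.0058583° = 21.090″.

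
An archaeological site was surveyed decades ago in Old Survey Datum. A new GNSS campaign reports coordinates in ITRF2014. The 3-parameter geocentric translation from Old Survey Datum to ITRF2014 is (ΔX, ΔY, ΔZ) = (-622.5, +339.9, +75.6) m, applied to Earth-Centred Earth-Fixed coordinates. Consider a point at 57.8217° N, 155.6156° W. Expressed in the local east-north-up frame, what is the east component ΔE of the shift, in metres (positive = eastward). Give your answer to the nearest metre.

The local east axis at (φ, λ) is (−sin λ, cos λ, 0), so ΔE = −sin(-155.6156°)·(-622.5) + cos(-155.6156°)·339.9 = -566.58 m.

ΔE = -567 m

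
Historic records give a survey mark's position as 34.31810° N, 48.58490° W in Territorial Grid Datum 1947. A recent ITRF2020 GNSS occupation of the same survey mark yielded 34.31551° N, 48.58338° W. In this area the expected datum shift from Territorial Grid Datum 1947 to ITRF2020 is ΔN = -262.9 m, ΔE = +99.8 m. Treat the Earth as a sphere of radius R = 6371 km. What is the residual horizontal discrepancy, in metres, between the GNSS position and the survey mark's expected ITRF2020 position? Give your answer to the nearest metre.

Observed coordinate differences: Δφ = -0.00259°, Δλ = +0.00152°.
Converting to metres (1° lat = 111195 m, cos φ = 0.825920): observed ΔN = -288.0 m, observed ΔE = 139.6 m.
Subtracting the expected shift leaves a residual of -288.0 − (-262.9) = -25.1 m north and 139.6 − (99.8) = 39.8 m east.
Residual distance = √((-25.1)² + 39.8²) = 47.0 m.

47 m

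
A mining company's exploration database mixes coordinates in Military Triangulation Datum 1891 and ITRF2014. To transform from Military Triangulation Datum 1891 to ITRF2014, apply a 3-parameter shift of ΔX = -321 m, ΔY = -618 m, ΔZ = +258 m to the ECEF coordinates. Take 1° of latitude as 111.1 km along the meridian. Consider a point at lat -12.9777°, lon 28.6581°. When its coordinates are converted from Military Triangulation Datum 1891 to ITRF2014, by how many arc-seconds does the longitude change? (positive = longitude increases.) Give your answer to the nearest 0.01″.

Δλ = -12.91″

sin φ = -0.224572, cos φ = 0.974458, sin λ = 0.479582, cos λ = 0.877497.
East component: ΔE = −sin λ·ΔX + cos λ·ΔY = −(0.479582)(-321) + (0.877497)(-618) = -388.35 m.
1° of latitude spans 111100 m; at latitude φ, 1° of longitude spans that × cos φ = 108262.2 m, so Δλ = -388.35 / 108262.2 × 3600 = -12.914″.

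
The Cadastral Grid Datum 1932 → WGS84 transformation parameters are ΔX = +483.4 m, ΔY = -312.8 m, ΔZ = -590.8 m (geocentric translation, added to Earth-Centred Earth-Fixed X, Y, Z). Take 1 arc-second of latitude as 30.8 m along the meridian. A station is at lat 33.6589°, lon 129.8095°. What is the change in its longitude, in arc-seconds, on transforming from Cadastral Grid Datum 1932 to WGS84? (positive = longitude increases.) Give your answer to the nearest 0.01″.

sin φ = 0.554247, cos φ = 0.832352, sin λ = 0.768177, cos λ = -0.640237.
East component: ΔE = −sin λ·ΔX + cos λ·ΔY = −(0.768177)(483.4) + (-0.640237)(-312.8) = -171.07 m.
1° of latitude spans 3600 × 30.80 = 110880 m; at latitude φ, 1° of longitude spans that × cos φ = 92291.2 m, so Δλ = -171.07 / 92291.2 × 3600 = -6.673″.

Δλ = -6.67″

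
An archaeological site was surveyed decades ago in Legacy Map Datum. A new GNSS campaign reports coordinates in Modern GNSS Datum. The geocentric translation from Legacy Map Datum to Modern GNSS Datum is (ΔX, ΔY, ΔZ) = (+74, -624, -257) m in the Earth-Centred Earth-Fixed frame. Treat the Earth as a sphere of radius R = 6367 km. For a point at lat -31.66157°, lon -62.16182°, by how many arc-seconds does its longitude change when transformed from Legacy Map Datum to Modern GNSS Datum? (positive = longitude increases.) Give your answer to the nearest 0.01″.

Δλ = -8.60″

sin φ = -0.524901, cos φ = 0.851163, sin λ = -0.884270, cos λ = 0.466976.
East component: ΔE = −sin λ·ΔX + cos λ·ΔY = −(-0.884270)(74) + (0.466976)(-624) = -225.96 m.
1° of latitude spans πR/180 = 111125 m; at latitude φ, 1° of longitude spans that × cos φ = 94585.6 m, so Δλ = -225.96 / 94585.6 × 3600 = -8.600″.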